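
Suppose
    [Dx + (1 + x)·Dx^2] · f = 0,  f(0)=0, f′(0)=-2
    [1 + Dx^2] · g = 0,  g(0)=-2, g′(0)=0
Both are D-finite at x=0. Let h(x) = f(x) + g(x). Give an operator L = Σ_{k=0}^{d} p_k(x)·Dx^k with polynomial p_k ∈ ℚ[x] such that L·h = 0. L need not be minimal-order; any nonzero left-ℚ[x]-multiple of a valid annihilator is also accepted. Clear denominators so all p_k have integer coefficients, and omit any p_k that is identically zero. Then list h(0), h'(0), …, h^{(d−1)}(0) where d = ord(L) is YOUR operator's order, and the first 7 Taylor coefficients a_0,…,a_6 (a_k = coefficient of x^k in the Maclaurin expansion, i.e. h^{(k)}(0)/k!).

f: a_k = 0, -2, 1, -2/3, 1/2, -2/5, 1/3, …
g: a_k = -2, 0, 1, 0, -1/12, 0, 1/360, …
h₀=f+g: left-lcm gives L₀, ord ≤ 4.
L = (7 + 2·x + x^2)·Dx + (3 + 5·x + 3·x^2 + x^3)·Dx^2 + (7 + 2·x + x^2)·Dx^3 + (3 + 5·x + 3·x^2 + x^3)·Dx^4  (order 4).
h: a_k = -2, -2, 2, -2/3, 5/12, -2/5, 121/360, …
ICs: h(0) = -2, h′(0) = -2, h′′(0) = 4, h′′′(0) = -4.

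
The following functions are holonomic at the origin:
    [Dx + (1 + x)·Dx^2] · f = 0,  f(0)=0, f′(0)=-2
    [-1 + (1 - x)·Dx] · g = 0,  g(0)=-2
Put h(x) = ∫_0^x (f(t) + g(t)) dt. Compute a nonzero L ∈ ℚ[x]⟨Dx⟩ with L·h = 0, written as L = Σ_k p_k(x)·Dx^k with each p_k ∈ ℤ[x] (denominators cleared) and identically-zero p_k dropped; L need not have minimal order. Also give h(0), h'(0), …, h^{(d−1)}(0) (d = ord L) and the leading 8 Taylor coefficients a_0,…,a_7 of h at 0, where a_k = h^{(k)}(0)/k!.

L = (-10 - 2·x)·Dx^2 + (-4 - 16·x - 4·x^2)·Dx^3 + (3 + x - 3·x^2 - x^3)·Dx^4  (order 4).
h: a_k = 0, -2, -2, -1/3, -2/3, -3/10, -2/5, -5/21, …
ICs: h(0) = 0, h′(0) = -2, h′′(0) = -4, h′′′(0) = -2.

f: a_k = 0, -2, 1, -2/3, 1/2, -2/5, 1/3, -2/7, …
g: a_k = -2, -2, -2, -2, -2, -2, -2, -2, …
L₀ := lclm(L_f,L_g); ord L₀ ≤ 2+1.
h=∫₀ˣh₀: take L = L₀·Dx.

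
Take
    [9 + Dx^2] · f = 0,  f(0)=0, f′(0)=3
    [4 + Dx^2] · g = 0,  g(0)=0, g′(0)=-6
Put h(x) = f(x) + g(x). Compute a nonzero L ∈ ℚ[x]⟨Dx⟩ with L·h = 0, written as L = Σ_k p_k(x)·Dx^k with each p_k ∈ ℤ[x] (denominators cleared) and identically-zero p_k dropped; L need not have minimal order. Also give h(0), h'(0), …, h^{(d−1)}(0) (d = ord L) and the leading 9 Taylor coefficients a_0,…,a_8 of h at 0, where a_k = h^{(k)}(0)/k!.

f: a_k = 0, 3, 0, -9/2, 0, 81/40, 0, -243/560, 0, …
g: a_k = 0, -6, 0, 4, 0, -4/5, 0, 8/105, 0, …
L₀ := lclm(L_f,L_g); ord L₀ ≤ 2+2.
L = 36 + 13·Dx^2 + Dx^4  (order 4).
h: a_k = 0, -3, 0, -1/2, 0, 49/40, 0, -601/1680, 0, …
ICs: h(0) = 0, h′(0) = -3, h′′(0) = 0, h′′′(0) = -3.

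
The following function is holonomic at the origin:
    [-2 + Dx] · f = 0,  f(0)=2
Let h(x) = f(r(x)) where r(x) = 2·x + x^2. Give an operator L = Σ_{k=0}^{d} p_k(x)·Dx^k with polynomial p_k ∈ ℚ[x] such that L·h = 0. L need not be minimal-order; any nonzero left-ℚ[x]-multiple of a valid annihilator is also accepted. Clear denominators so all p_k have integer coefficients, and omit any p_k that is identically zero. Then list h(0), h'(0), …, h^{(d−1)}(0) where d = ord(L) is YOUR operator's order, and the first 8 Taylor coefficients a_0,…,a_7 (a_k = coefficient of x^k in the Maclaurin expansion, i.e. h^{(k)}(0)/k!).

f: a_k = 2, 4, 4, 8/3, 4/3, 8/15, 8/45, 16/315, …
L₀ from L_f via x↦r, Dx↦r'^{-1}Dx.
L = (-4 - 4·x) + Dx  (order 1).
h: a_k = 2, 8, 20, 112/3, 172/3, 1136/15, 3992/45, 5920/63, …
ICs: h(0) = 2.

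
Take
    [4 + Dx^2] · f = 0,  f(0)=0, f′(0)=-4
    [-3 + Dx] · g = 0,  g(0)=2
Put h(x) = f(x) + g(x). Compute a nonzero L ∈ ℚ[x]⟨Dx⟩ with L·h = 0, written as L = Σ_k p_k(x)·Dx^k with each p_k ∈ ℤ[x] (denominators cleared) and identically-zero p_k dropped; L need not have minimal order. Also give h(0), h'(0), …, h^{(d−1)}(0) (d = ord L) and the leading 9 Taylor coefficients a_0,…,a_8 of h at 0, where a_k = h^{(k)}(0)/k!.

f: a_k = 0, -4, 0, 8/3, 0, -8/15, 0, 16/315, 0, …
g: a_k = 2, 6, 9, 9, 27/4, 81/20, 81/40, 243/280, 729/2240, …
Sum ⇒ L₀ = lclm(L_f,L_g) in ℚ(x)⟨Dx⟩.
L = -12 + 4·Dx - 3·Dx^2 + Dx^3  (order 3).
h: a_k = 2, 2, 9, 35/3, 27/4, 211/60, 81/40, 463/504, 729/2240, …
ICs: h(0) = 2, h′(0) = 2, h′′(0) = 18.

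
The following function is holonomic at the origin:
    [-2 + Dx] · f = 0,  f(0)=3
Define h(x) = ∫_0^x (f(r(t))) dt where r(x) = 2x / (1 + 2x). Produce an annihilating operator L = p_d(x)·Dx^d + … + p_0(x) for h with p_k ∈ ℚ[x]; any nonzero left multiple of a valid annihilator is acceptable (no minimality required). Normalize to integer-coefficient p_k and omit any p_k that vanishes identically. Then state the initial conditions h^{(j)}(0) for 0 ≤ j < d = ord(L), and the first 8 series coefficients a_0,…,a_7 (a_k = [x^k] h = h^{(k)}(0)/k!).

L = -4·Dx + (1 + 4·x + 4·x^2)·Dx^2  (order 2).
h: a_k = 0, 3, 6, 0, -4, 32/5, -32/5, 256/105, …
ICs: h(0) = 0, h′(0) = 3.

f: a_k = 3, 6, 6, 4, 2, 4/5, 4/15, 8/105, …
f∘r: x↦r, Dx↦Dx/r' in L_f ⇒ L₀.
h=∫h₀ ⇒ L = L₀·Dx.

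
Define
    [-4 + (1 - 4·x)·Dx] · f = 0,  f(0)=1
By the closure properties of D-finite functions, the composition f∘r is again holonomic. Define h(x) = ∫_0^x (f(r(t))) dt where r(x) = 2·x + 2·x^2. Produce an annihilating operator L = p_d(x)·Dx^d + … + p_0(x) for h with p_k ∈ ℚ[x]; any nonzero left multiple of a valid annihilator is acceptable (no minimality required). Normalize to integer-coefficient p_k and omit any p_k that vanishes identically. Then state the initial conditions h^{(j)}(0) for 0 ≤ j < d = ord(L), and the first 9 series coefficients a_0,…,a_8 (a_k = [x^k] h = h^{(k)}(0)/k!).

f: a_k = 1, 4, 16, 64, 256, 1024, 4096, 16384, 65536, …
Substitute x→r, Dx→(1/r')Dx; clear ⇒ L₀.
∫: right-multiply L₀ by Dx.
L = (8 + 16·x)·Dx + (-1 + 8·x + 8·x^2)·Dx^2  (order 2).
h: a_k = 0, 1, 4, 24, 160, 5696/5, 8448, 451072/7, 501760, …
ICs: h(0) = 0, h′(0) = 1.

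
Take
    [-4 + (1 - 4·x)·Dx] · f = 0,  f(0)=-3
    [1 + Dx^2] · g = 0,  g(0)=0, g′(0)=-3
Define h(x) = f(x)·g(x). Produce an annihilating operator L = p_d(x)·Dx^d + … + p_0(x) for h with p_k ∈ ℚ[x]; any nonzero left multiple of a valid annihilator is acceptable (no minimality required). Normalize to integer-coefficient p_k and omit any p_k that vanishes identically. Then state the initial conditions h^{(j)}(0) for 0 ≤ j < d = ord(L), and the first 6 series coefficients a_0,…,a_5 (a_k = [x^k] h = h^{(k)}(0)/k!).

L = (-1 + 4·x) + 8·Dx + (-1 + 4·x)·Dx^2  (order 2).
h: a_k = 0, 9, 36, 285/2, 570, 91203/40, …
ICs: h(0) = 0, h′(0) = 9.

f: a_k = -3, -12, -48, -192, -768, -3072, …
g: a_k = 0, -3, 0, 1/2, 0, -1/40, …
h₀=f·g: eliminate ⇒ L₀, order ≤ 1·2.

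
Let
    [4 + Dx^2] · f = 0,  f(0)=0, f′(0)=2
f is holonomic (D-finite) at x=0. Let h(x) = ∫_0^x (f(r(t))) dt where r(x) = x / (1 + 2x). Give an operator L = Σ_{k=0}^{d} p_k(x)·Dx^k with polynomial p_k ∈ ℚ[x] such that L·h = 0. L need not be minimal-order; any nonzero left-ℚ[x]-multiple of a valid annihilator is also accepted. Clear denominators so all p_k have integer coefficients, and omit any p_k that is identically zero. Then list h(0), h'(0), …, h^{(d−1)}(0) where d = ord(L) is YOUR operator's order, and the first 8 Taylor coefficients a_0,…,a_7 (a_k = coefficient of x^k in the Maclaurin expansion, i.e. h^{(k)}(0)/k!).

f: a_k = 0, 2, 0, -4/3, 0, 4/15, 0, -8/315, …
h₀=f(r): pull back L_f along r ⇒ L₀.
h=∫₀ˣh₀: take L = L₀·Dx.
L = 4·Dx + (4 + 24·x + 48·x^2 + 32·x^3)·Dx^2 + (1 + 8·x + 24·x^2 + 32·x^3 + 16·x^4)·Dx^3  (order 3).
h: a_k = 0, 0, 1, -4/3, 5/3, -8/5, 2/45, 40/7, …
ICs: h(0) = 0, h′(0) = 0, h′′(0) = 2.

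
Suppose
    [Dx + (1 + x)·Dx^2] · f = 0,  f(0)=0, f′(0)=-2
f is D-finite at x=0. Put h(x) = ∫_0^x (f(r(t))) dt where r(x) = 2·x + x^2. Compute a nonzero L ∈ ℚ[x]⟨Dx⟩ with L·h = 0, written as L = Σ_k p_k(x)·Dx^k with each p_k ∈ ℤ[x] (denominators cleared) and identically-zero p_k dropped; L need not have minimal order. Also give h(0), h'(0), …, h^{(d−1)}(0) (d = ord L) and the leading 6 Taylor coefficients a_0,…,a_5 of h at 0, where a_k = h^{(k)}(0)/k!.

f: a_k = 0, -2, 1, -2/3, 1/2, -2/5, …
f∘r: x↦r, Dx↦Dx/r' in L_f ⇒ L₀.
h=∫₀ˣh₀: take L = L₀·Dx.
L = Dx^2 + (1 + x)·Dx^3  (order 3).
h: a_k = 0, 0, -2, 2/3, -1/3, 1/5, …
ICs: h(0) = 0, h′(0) = 0, h′′(0) = -4.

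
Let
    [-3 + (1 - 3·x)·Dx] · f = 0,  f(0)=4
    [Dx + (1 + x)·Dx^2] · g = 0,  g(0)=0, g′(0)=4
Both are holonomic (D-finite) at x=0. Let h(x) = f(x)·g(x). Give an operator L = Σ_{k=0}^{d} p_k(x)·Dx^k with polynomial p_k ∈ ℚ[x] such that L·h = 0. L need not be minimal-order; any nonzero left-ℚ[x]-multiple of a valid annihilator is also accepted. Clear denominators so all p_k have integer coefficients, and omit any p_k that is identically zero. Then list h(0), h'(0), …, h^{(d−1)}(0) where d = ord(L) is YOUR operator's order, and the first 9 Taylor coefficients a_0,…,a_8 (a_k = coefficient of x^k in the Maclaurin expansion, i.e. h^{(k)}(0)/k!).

f: a_k = 4, 12, 36, 108, 324, 972, 2916, 8748, 26244, …
g: a_k = 0, 4, -2, 4/3, -1, 4/5, -2/3, 4/7, -1/2, …
Product ⇒ symmetric product L₀, ord ≤ 2.
L = 3 + (5 + 9·x)·Dx + (-1 + 2·x + 3·x^2)·Dx^2  (order 2).
h: a_k = 0, 16, 40, 376/3, 372, 5596/5, 50324/15, 352348/35, 1056974/35, …
ICs: h(0) = 0, h′(0) = 16.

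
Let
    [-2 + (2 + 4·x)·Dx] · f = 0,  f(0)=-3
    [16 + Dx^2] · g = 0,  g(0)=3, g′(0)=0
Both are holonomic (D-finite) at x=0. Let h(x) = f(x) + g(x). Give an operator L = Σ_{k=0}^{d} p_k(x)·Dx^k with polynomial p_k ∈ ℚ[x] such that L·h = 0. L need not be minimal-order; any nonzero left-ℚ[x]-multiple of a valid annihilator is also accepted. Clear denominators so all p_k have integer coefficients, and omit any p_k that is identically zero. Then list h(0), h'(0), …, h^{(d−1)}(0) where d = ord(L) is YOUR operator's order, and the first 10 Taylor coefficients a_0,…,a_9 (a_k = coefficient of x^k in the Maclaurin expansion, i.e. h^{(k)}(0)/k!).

L = (-304 - 1024·x - 1024·x^2) + (240 + 1504·x + 3072·x^2 + 2048·x^3)·Dx + (-19 - 64·x - 64·x^2)·Dx^2 + (15 + 94·x + 192·x^2 + 128·x^3)·Dx^3  (order 3).
h: a_k = 0, -3, -45/2, -3/2, 271/8, -21/8, -3151/240, -99/16, 200671/13440, -2145/128, …
ICs: h(0) = 0, h′(0) = -3, h′′(0) = -45.

f: a_k = -3, -3, 3/2, -3/2, 15/8, -21/8, 63/16, -99/16, 1287/128, -2145/128, …
g: a_k = 3, 0, -24, 0, 32, 0, -256/15, 0, 512/105, 0, …
L₀ := lclm(L_f,L_g); ord L₀ ≤ 1+2.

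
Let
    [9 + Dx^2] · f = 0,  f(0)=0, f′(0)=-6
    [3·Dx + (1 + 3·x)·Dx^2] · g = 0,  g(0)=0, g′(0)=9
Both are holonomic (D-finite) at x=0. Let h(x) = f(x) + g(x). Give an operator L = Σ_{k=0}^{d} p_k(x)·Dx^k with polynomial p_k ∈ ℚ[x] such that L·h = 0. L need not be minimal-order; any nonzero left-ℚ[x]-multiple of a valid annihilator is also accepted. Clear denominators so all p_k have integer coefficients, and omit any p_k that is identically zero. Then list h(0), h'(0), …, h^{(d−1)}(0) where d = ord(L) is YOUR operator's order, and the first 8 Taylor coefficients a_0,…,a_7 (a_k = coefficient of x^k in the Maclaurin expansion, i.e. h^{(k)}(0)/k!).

L = (63 + 54·x + 81·x^2)·Dx + (9 + 45·x + 81·x^2 + 81·x^3)·Dx^2 + (7 + 6·x + 9·x^2)·Dx^3 + (1 + 5·x + 9·x^2 + 9·x^3)·Dx^4  (order 4).
h: a_k = 0, 3, -27/2, 36, -243/4, 567/4, -729/2, 262683/280, …
ICs: h(0) = 0, h′(0) = 3, h′′(0) = -27, h′′′(0) = 216.

f: a_k = 0, -6, 0, 9, 0, -81/20, 0, 243/280, …
g: a_k = 0, 9, -27/2, 27, -243/4, 729/5, -729/2, 6561/7, …
Sum ⇒ L₀ = lclm(L_f,L_g) in ℚ(x)⟨Dx⟩.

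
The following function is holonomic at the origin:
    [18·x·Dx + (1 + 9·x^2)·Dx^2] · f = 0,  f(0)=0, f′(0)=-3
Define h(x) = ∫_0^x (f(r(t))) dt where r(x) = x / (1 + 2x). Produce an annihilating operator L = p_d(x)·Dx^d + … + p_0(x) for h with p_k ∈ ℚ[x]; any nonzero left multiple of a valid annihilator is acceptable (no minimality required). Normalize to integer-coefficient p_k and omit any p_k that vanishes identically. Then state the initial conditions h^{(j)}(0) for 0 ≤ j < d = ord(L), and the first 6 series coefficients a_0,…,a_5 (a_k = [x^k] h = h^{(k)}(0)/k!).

L = (4 + 26·x)·Dx^2 + (1 + 4·x + 13·x^2)·Dx^3  (order 3).
h: a_k = 0, 0, -3/2, 2, -3/4, -6, …
ICs: h(0) = 0, h′(0) = 0, h′′(0) = -3.

f: a_k = 0, -3, 0, 9, 0, -243/5, …
h₀=f(r): pull back L_f along r ⇒ L₀.
∫: right-multiply L₀ by Dx.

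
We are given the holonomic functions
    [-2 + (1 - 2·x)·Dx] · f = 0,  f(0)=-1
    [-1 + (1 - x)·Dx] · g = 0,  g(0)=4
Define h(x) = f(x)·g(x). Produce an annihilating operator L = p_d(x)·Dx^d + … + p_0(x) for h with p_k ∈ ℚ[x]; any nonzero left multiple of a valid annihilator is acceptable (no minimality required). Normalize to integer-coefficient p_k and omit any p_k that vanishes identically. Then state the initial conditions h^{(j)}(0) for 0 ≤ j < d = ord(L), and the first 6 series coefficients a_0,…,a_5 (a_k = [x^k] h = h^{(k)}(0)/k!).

L = (-3 + 4·x) + (1 - 3·x + 2·x^2)·Dx  (order 1).
h: a_k = -4, -12, -28, -60, -124, -252, …
ICs: h(0) = -4.

f: a_k = -1, -2, -4, -8, -16, -32, …
g: a_k = 4, 4, 4, 4, 4, 4, …
Sym-product of L_f,L_g gives L₀ (≤ ord 1).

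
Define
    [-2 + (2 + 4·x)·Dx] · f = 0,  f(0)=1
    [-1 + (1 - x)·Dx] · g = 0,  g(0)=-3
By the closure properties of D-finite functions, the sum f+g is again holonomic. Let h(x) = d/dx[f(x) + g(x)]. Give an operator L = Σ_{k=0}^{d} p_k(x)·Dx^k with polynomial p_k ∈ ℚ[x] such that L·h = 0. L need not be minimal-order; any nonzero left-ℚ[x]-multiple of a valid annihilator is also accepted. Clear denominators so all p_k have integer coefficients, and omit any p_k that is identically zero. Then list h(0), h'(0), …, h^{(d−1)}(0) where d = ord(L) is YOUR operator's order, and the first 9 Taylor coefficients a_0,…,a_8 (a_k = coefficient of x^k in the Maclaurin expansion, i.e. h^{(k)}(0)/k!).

L = (-4 - 2·x) + (-1 - 10·x - 7·x^2)·Dx + (1 + 2·x - x^2 - 2·x^3)·Dx^2  (order 2).
h: a_k = -2, -7, -15/2, -29/2, -85/8, -207/8, -105/16, -813/16, 2979/128, …
ICs: h(0) = -2, h′(0) = -7.

f: a_k = 1, 1, -1/2, 1/2, -5/8, 7/8, -21/16, 33/16, -429/128, …
g: a_k = -3, -3, -3, -3, -3, -3, -3, -3, -3, …
L₀ := lclm(L_f,L_g); ord L₀ ≤ 1+1.
Differentiate: ansatz ord ≤ ord L₀ ⇒ L.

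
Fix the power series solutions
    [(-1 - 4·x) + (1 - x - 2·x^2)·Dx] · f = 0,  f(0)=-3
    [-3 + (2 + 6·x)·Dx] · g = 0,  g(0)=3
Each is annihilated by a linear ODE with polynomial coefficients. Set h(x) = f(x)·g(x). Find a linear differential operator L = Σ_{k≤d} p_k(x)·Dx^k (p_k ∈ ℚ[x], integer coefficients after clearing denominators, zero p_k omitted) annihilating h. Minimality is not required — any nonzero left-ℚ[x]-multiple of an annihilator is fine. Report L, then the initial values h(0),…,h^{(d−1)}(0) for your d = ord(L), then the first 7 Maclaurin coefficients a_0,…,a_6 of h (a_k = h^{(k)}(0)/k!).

L = (5 + 11·x + 18·x^2) + (-2 - 4·x + 10·x^2 + 12·x^3)·Dx  (order 1).
h: a_k = -9, -45/2, -243/8, -1449/16, -15723/128, -93123/256, -486279/1024, …
ICs: h(0) = -9.

f: a_k = -3, -3, -9, -15, -33, -63, -129, …
g: a_k = 3, 9/2, -27/8, 81/16, -1215/128, 5103/256, -45927/1024, …
Sym-product of L_f,L_g gives L₀ (≤ ord 1).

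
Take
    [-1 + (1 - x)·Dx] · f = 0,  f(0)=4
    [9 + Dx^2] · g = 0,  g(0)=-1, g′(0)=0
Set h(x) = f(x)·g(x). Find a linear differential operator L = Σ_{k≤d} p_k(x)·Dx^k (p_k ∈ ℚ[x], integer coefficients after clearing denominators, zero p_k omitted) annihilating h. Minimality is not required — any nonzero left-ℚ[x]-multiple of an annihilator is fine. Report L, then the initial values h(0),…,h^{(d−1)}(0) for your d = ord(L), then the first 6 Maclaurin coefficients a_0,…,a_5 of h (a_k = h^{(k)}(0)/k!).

f: a_k = 4, 4, 4, 4, 4, 4, …
g: a_k = -1, 0, 9/2, 0, -27/8, 0, …
L₀ := L_f ⊗_s L_g (sym. prod.), ord ≤ 2.
L = (-9 + 9·x) + 2·Dx + (-1 + x)·Dx^2  (order 2).
h: a_k = -4, -4, 14, 14, 1/2, 1/2, …
ICs: h(0) = -4, h′(0) = -4.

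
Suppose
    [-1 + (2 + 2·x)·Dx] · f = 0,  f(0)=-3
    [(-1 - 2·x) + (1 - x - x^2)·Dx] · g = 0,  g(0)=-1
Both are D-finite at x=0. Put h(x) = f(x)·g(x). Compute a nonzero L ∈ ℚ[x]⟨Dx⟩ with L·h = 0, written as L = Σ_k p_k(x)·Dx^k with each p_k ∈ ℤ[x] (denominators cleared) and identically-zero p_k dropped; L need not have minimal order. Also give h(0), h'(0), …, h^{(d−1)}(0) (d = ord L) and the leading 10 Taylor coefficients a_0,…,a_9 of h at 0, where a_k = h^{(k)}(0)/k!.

L = (3 + 5·x + 3·x^2) + (-2 + 4·x^2 + 2·x^3)·Dx  (order 1).
h: a_k = 3, 9/2, 57/8, 189/16, 2409/128, 7863/256, 50661/1024, 164325/2048, 4249065/32768, 13758675/65536, …
ICs: h(0) = 3.

f: a_k = -3, -3/2, 3/8, -3/16, 15/128, -21/256, 63/1024, -99/2048, 1287/32768, -2145/65536, …
g: a_k = -1, -1, -2, -3, -5, -8, -13, -21, -34, -55, …
h₀=f·g: eliminate ⇒ L₀, order ≤ 1·1.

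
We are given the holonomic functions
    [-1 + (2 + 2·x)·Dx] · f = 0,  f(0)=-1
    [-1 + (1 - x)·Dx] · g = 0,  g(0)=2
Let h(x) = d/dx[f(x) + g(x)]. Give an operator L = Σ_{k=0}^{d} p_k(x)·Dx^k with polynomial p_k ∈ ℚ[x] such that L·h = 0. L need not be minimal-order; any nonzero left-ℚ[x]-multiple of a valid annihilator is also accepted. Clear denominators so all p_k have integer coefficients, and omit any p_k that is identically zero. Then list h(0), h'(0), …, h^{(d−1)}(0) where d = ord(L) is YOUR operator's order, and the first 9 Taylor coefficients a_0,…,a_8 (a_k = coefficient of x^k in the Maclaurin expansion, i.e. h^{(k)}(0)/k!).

f: a_k = -1, -1/2, 1/8, -1/16, 5/128, -7/256, 21/1024, -33/2048, 429/32768, …
g: a_k = 2, 2, 2, 2, 2, 2, 2, 2, 2, …
h₀=f+g: left-lcm gives L₀, ord ≤ 2.
h₀' ⇒ L via d/dx closure of L₀.
L = (-18 - 6·x) + (-21 - 54·x - 21·x^2)·Dx + (10 + 6·x - 10·x^2 - 6·x^3)·Dx^2  (order 2).
h: a_k = 3/2, 17/4, 93/16, 261/32, 2525/256, 6207/512, 28441/2048, 65965/4096, 1173213/65536, …
ICs: h(0) = 3/2, h′(0) = 17/4.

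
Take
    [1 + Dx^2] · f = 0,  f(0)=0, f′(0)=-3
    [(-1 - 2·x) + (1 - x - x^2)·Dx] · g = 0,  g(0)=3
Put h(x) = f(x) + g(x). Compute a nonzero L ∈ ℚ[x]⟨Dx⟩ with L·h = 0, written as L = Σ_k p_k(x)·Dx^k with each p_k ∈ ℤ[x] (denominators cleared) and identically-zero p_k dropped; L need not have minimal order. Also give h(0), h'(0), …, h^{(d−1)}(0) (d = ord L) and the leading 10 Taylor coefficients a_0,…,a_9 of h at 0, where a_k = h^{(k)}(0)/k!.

f: a_k = 0, -3, 0, 1/2, 0, -1/40, 0, 1/1680, 0, -1/120960, …
g: a_k = 3, 3, 6, 9, 15, 24, 39, 63, 102, 165, …
L₀ := lclm(L_f,L_g); ord L₀ ≤ 2+1.
L = (-19 - 48·x - 31·x^2 - 24·x^3 - 5·x^4 - 2·x^5) + (5 - x - 4·x^2 - 7·x^3 - 6·x^4 - 3·x^5 - x^6)·Dx + (-19 - 48·x - 31·x^2 - 24·x^3 - 5·x^4 - 2·x^5)·Dx^2 + (5 - x - 4·x^2 - 7·x^3 - 6·x^4 - 3·x^5 - x^6)·Dx^3  (order 3).
h: a_k = 3, 0, 6, 19/2, 15, 959/40, 39, 105841/1680, 102, 19958399/120960, …
ICs: h(0) = 3, h′(0) = 0, h′′(0) = 12.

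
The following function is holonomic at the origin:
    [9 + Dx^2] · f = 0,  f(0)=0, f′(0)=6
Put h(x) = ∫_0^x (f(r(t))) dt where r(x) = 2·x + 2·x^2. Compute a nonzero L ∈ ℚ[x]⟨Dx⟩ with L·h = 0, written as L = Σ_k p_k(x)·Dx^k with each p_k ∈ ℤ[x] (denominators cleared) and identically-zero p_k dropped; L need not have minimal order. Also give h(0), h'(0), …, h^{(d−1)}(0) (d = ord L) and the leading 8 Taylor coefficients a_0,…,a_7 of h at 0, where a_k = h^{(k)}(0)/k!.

f: a_k = 0, 6, 0, -9, 0, 81/20, 0, -243/280, …
h₀=f(r): pull back L_f along r ⇒ L₀.
Integrate: L := L₀·Dx.
L = (36 + 216·x + 432·x^2 + 288·x^3)·Dx - 2·Dx^2 + (1 + 2·x)·Dx^3  (order 3).
h: a_k = 0, 0, 6, 4, -18, -216/5, -72/5, 576/7, …
ICs: h(0) = 0, h′(0) = 0, h′′(0) = 12.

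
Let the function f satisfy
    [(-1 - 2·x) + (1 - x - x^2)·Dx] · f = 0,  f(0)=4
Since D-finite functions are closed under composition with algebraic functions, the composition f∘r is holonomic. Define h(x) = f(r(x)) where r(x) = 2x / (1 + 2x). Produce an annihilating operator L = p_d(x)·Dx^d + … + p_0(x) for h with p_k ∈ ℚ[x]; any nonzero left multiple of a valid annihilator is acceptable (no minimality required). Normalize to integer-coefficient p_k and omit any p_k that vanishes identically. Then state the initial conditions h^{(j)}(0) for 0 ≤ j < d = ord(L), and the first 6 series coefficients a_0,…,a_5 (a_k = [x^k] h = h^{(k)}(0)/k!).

L = (2 + 12·x) + (-1 - 4·x + 8·x^3)·Dx  (order 1).
h: a_k = 4, 8, 16, 0, 64, -128, …
ICs: h(0) = 4.

f: a_k = 4, 4, 8, 12, 20, 32, …
Change of var in L_f (x↦r) gives L₀.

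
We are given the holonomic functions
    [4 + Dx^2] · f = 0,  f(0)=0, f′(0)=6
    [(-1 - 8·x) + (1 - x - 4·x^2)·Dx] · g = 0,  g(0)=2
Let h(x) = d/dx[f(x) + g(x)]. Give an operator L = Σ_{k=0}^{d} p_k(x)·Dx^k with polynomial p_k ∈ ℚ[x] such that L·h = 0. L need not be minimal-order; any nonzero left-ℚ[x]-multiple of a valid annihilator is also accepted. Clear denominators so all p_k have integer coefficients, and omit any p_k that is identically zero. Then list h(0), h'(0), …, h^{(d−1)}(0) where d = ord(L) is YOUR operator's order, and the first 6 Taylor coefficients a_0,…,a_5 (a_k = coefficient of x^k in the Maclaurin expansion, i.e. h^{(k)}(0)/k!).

f: a_k = 0, 6, 0, -4, 0, 4/5, …
g: a_k = 2, 2, 10, 18, 58, 130, …
L₀ := lclm(L_f,L_g); ord L₀ ≤ 2+1.
h=h₀': d/dx-closure on L₀ ⇒ L.
L = (1472 + 8672·x + 38224·x^2 + 28480·x^3 + 58880·x^4 + 9216·x^5 + 12288·x^6) + (-116 - 892·x + 504·x^2 + 2312·x^3 + 5920·x^4 + 10368·x^5 + 3584·x^6 + 4096·x^7)·Dx + (368 + 2168·x + 9556·x^2 + 7120·x^3 + 14720·x^4 + 2304·x^5 + 3072·x^6)·Dx^2 + (-29 - 223·x + 126·x^2 + 578·x^3 + 1480·x^4 + 2592·x^5 + 896·x^6 + 1024·x^7)·Dx^3  (order 3).
h: a_k = 8, 20, 42, 232, 654, 2172, …
ICs: h(0) = 8, h′(0) = 20, h′′(0) = 84.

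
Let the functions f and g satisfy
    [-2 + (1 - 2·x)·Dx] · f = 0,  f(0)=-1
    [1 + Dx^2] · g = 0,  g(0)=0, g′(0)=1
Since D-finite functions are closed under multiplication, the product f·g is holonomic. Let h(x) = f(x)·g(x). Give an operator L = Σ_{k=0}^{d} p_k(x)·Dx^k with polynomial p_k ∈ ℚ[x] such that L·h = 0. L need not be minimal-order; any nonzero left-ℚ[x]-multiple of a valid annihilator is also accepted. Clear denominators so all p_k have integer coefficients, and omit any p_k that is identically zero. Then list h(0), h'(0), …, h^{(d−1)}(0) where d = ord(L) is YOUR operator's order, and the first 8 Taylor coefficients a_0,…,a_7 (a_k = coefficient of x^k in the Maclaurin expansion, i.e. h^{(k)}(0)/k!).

f: a_k = -1, -2, -4, -8, -16, -32, -64, -128, …
g: a_k = 0, 1, 0, -1/6, 0, 1/120, 0, -1/5040, …
L₀ := L_f ⊗_s L_g (sym. prod.), ord ≤ 2.
L = (-1 + 2·x) + 4·Dx + (-1 + 2·x)·Dx^2  (order 2).
h: a_k = 0, -1, -2, -23/6, -23/3, -1841/120, -1841/60, -309287/5040, …
ICs: h(0) = 0, h′(0) = -1.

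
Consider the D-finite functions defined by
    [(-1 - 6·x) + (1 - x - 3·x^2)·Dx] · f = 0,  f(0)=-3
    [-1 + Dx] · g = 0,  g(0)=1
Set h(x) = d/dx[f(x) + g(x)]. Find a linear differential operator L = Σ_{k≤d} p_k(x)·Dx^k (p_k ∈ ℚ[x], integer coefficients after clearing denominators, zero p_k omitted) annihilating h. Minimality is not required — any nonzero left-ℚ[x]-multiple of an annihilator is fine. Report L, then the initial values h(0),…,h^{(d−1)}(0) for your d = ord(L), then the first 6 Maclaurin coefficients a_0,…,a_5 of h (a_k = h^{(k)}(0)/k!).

f: a_k = -3, -3, -12, -21, -57, -120, …
g: a_k = 1, 1, 1/2, 1/6, 1/24, 1/120, …
f+g: L₀ = lclm(L_f,L_g), ord ≤ 1+1.
h=h₀': d/dx-closure on L₀ ⇒ L.
L = (34 + 278·x + 312·x^2 + 756·x^3 + 162·x^4) + (-41 - 284·x - 341·x^2 - 672·x^3 + 45·x^4 + 54·x^5)·Dx + (7 + 6·x + 29·x^2 - 84·x^3 - 207·x^4 - 54·x^5)·Dx^2  (order 2).
h: a_k = -2, -23, -125/2, -1367/6, -14399/24, -209519/120, …
ICs: h(0) = -2, h′(0) = -23.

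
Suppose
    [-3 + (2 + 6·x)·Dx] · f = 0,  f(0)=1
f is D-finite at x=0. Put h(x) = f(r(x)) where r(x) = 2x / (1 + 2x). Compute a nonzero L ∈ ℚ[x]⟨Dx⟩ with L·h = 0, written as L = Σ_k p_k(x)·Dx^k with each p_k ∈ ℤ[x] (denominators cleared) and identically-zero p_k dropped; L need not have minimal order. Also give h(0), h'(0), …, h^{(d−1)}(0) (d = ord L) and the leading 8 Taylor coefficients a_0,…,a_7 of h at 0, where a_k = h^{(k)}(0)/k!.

L = -3 + (1 + 10·x + 16·x^2)·Dx  (order 1).
h: a_k = 1, 3, -21/2, 87/2, -1677/8, 9069/8, -106305/16, 658335/16, …
ICs: h(0) = 1.

f: a_k = 1, 3/2, -9/8, 27/16, -405/128, 1701/256, -15309/1024, 72171/2048, …
Change of var in L_f (x↦r) gives L₀.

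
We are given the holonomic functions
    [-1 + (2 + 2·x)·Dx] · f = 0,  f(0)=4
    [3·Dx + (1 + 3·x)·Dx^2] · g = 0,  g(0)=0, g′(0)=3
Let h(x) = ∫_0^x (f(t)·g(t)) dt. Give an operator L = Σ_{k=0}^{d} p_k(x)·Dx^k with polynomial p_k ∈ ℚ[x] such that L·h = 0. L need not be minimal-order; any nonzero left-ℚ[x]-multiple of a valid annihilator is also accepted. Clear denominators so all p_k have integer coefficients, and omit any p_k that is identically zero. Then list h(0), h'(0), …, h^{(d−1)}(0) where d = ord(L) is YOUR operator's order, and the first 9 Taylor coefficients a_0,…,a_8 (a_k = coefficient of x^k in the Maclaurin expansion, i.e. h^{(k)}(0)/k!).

f: a_k = 4, 2, -1/2, 1/4, -5/32, 7/64, -21/256, 33/512, -429/8192, …
g: a_k = 0, 3, -9/2, 9, -81/4, 243/5, -243/2, 2187/7, -6561/8, …
L₀ := L_f ⊗_s L_g (sym. prod.), ord ≤ 2.
Integrate: L := L₀·Dx.
L = (-3 + 3·x)·Dx + (8 + 8·x)·Dx^2 + (4 + 20·x + 28·x^2 + 12·x^3)·Dx^3  (order 3).
h: a_k = 0, 0, 6, -4, 51/8, -12, 7883/320, -60063/1120, 8737857/71680, …
ICs: h(0) = 0, h′(0) = 0, h′′(0) = 12.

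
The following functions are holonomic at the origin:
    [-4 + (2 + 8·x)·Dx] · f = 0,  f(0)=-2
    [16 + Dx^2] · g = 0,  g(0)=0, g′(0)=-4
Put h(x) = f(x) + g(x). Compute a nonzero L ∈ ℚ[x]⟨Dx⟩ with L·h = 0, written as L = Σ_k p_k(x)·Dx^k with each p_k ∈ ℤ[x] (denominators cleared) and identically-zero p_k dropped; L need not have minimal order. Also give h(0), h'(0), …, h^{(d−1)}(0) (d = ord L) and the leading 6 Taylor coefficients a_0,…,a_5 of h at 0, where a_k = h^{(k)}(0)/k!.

f: a_k = -2, -4, 4, -8, 20, -56, …
g: a_k = 0, -4, 0, 32/3, 0, -128/15, …
Weyl lclm of L_f,L_g ⇒ L₀ (ord ≤ 3).
L = (-224 - 1024·x - 2048·x^2) + (48 + 704·x + 3072·x^2 + 4096·x^3)·Dx + (-14 - 64·x - 128·x^2)·Dx^2 + (3 + 44·x + 192·x^2 + 256·x^3)·Dx^3  (order 3).
h: a_k = -2, -8, 4, 8/3, 20, -968/15, …
ICs: h(0) = -2, h′(0) = -8, h′′(0) = 8.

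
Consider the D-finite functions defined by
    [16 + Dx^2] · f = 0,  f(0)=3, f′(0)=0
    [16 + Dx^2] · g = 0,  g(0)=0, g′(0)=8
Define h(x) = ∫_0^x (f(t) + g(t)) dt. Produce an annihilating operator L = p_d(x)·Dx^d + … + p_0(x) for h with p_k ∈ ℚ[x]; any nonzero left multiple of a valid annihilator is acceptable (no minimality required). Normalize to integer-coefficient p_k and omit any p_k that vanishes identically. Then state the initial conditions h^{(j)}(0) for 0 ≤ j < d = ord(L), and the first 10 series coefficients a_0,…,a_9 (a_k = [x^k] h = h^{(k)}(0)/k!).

f: a_k = 3, 0, -24, 0, 32, 0, -256/15, 0, 512/105, 0, …
g: a_k = 0, 8, 0, -64/3, 0, 256/15, 0, -2048/315, 0, 4096/2835, …
h₀=f+g: left-lcm gives L₀, ord ≤ 4.
h=∫₀ˣh₀: take L = L₀·Dx.
L = 16·Dx + Dx^3  (order 3).
h: a_k = 0, 3, 4, -8, -16/3, 32/5, 128/45, -256/105, -256/315, 512/945, …
ICs: h(0) = 0, h′(0) = 3, h′′(0) = 8.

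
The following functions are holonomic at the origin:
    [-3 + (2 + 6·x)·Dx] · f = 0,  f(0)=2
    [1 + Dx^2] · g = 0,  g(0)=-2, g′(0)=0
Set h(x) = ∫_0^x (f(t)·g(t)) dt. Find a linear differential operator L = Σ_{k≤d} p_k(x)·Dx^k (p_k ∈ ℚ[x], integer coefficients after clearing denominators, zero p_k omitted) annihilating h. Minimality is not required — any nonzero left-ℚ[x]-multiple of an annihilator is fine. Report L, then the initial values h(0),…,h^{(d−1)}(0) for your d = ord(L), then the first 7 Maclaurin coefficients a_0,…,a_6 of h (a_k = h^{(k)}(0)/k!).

L = (31 + 24·x + 36·x^2)·Dx + (-12 - 36·x)·Dx^2 + (4 + 24·x + 36·x^2)·Dx^3  (order 3).
h: a_k = 0, -4, -3, 13/6, -15/16, 983/480, -1501/384, …
ICs: h(0) = 0, h′(0) = -4, h′′(0) = -6.

f: a_k = 2, 3, -9/4, 27/8, -405/64, 1701/128, -15309/512, …
g: a_k = -2, 0, 1, 0, -1/12, 0, 1/360, …
f·g: L₀ = L_f ⊗_s L_g, ord ≤ 1·2.
h=∫h₀ ⇒ L = L₀·Dx.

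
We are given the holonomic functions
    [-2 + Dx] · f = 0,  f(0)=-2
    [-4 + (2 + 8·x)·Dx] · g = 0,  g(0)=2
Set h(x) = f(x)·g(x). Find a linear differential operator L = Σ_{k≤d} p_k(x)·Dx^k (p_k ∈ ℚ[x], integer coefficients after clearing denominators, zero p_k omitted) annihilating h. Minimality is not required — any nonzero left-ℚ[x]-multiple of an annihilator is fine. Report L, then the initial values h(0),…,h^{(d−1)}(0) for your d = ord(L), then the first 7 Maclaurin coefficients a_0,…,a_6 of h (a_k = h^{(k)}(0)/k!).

f: a_k = -2, -4, -4, -8/3, -4/3, -8/15, -8/45, …
g: a_k = 2, 4, -4, 8, -20, 56, -168, …
L₀ := L_f ⊗_s L_g (sym. prod.), ord ≤ 1.
L = (-4 - 8·x) + (1 + 4·x)·Dx  (order 1).
h: a_k = -4, -16, -16, -64/3, 32/3, -896/15, 7808/45, …
ICs: h(0) = -4.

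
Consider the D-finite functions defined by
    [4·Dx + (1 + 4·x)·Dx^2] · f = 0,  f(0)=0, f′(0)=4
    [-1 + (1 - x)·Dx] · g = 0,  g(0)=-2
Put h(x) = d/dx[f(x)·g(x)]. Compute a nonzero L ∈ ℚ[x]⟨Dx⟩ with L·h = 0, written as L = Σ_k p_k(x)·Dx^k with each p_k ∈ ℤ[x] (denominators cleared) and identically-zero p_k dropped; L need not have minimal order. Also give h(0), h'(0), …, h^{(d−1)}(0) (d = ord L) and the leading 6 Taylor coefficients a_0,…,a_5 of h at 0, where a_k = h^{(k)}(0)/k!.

f: a_k = 0, 4, -8, 64/3, -64, 1024/5, …
g: a_k = -2, -2, -2, -2, -2, -2, …
h₀=f·g: eliminate ⇒ L₀, order ≤ 2·1.
Derive L from L₀ (diff closure).
L = 16 + (-5 + 20·x)·Dx + (-1 - 3·x + 4·x^2)·Dx^2  (order 2).
h: a_k = -8, 16, -104, 1120/3, -4744/3, 31472/5, …
ICs: h(0) = -8, h′(0) = 16.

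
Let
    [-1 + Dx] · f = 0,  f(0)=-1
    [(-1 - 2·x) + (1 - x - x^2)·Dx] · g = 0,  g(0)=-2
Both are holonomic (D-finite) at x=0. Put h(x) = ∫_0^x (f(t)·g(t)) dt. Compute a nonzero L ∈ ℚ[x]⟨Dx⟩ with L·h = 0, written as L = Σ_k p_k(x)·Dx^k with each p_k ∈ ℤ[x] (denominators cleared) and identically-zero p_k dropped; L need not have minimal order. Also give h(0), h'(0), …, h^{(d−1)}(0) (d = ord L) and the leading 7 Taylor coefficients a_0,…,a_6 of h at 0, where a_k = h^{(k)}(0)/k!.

f: a_k = -1, -1, -1/2, -1/6, -1/24, -1/120, -1/720, …
g: a_k = -2, -2, -4, -6, -10, -16, -26, …
Product ⇒ symmetric product L₀, ord ≤ 1.
∫: right-multiply L₀ by Dx.
L = (2 + x - x^2)·Dx + (-1 + x + x^2)·Dx^2  (order 2).
h: a_k = 0, 2, 2, 7/3, 17/6, 221/60, 893/180, …
ICs: h(0) = 0, h′(0) = 2.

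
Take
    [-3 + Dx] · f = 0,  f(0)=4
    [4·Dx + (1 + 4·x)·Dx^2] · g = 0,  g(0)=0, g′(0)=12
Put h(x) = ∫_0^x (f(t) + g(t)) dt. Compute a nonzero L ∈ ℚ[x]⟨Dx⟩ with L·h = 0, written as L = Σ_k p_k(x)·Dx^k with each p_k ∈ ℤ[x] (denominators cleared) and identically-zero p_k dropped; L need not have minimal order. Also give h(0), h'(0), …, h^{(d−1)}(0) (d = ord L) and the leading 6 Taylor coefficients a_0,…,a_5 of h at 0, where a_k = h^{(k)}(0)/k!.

f: a_k = 4, 12, 18, 18, 27/2, 81/10, …
g: a_k = 0, 12, -24, 64, -192, 3072/5, …
Sum ⇒ L₀ = lclm(L_f,L_g) in ℚ(x)⟨Dx⟩.
Integrate: L := L₀·Dx.
L = (-132 - 144·x)·Dx^2 + (23 - 72·x - 144·x^2)·Dx^3 + (7 + 40·x + 48·x^2)·Dx^4  (order 4).
h: a_k = 0, 4, 12, -2, 41/2, -357/10, …
ICs: h(0) = 0, h′(0) = 4, h′′(0) = 24, h′′′(0) = -12.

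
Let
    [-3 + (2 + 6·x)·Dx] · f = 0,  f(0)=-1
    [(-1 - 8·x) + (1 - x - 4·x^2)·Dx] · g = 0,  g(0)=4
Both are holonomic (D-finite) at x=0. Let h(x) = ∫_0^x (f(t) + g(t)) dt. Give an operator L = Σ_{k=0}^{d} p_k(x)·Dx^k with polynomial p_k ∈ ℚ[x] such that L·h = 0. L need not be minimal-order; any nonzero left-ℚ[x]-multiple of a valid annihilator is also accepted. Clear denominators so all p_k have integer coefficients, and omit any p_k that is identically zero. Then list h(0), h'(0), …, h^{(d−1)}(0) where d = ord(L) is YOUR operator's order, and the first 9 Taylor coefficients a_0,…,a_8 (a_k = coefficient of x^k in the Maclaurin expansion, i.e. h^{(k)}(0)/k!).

f: a_k = -1, -3/2, 9/8, -27/16, 405/128, -1701/256, 15309/1024, -72171/2048, 2814669/32768, …
g: a_k = 4, 4, 20, 36, 116, 260, 724, 1764, 4660, …
h₀=f+g: left-lcm gives L₀, ord ≤ 2.
h=∫₀ˣh₀: take L = L₀·Dx.
L = (69 + 387·x + 900·x^2 + 1440·x^3)·Dx + (-49 - 318·x - 1257·x^2 - 3240·x^3 - 3600·x^4)·Dx^2 + (-2 + 46·x + 234·x^2 - 86·x^3 - 1440·x^4 - 1440·x^5)·Dx^3  (order 3).
h: a_k = 0, 3, 5/4, 169/24, 549/64, 15253/640, 64859/1536, 756685/7168, 3540501/16384, …
ICs: h(0) = 0, h′(0) = 3, h′′(0) = 5/2.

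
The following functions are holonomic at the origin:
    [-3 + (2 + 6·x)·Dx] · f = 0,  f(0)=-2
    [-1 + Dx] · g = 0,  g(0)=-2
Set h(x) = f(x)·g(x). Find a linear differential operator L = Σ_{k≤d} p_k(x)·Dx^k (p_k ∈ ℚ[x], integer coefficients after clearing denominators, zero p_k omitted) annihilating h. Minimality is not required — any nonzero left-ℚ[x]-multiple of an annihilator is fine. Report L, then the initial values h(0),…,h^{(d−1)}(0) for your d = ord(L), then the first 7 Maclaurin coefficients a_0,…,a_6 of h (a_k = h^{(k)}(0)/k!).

L = (-5 - 6·x) + (2 + 6·x)·Dx  (order 1).
h: a_k = 4, 10, 7/2, 71/12, -671/96, 16157/960, -88837/2304, …
ICs: h(0) = 4.

f: a_k = -2, -3, 9/4, -27/8, 405/64, -1701/128, 15309/512, …
g: a_k = -2, -2, -1, -1/3, -1/12, -1/60, -1/360, …
Sym-product of L_f,L_g gives L₀ (≤ ord 1).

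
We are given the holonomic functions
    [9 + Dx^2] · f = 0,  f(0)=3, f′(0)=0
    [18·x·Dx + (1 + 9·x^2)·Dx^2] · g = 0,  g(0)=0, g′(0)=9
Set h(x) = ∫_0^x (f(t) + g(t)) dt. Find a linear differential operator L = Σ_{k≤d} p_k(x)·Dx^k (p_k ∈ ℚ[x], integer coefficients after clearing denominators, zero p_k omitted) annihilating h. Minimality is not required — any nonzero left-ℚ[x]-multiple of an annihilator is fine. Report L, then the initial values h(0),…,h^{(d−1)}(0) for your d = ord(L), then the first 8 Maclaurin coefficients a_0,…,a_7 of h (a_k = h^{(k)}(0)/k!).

f: a_k = 3, 0, -27/2, 0, 81/8, 0, -243/80, 0, …
g: a_k = 0, 9, 0, -27, 0, 729/5, 0, -6561/7, …
f+g: L₀ = lclm(L_f,L_g), ord ≤ 2+2.
Integrate: L := L₀·Dx.
L = (-1782·x + 20412·x^3 + 13122·x^5)·Dx^2 + (-9 + 567·x^2 + 6561·x^4 + 6561·x^6)·Dx^3 + (-198·x + 2268·x^3 + 1458·x^5)·Dx^4 + (-1 + 63·x^2 + 729·x^4 + 729·x^6)·Dx^5  (order 5).
h: a_k = 0, 3, 9/2, -9/2, -27/4, 81/40, 243/10, -243/560, …
ICs: h(0) = 0, h′(0) = 3, h′′(0) = 9, h′′′(0) = -27, h′′′′(0) = -162.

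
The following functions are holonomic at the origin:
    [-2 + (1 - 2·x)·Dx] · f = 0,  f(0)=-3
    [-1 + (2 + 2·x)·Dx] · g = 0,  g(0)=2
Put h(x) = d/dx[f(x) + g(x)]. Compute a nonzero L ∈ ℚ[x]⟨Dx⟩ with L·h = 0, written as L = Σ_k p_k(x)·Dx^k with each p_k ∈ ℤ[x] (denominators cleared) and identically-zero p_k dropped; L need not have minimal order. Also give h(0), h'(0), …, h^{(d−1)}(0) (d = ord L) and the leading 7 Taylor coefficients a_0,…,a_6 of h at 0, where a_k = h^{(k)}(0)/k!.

L = (-20 - 8·x) + (-31 - 68·x - 28·x^2)·Dx + (6 - 2·x - 16·x^2 - 8·x^3)·Dx^2  (order 2).
h: a_k = -5, -49/2, -573/8, -3077/16, -61405/128, -294975/256, -2752281/1024, …
ICs: h(0) = -5, h′(0) = -49/2.

f: a_k = -3, -6, -12, -24, -48, -96, -192, …
g: a_k = 2, 1, -1/4, 1/8, -5/64, 7/128, -21/512, …
Sum ⇒ L₀ = lclm(L_f,L_g) in ℚ(x)⟨Dx⟩.
Differentiate: ansatz ord ≤ ord L₀ ⇒ L.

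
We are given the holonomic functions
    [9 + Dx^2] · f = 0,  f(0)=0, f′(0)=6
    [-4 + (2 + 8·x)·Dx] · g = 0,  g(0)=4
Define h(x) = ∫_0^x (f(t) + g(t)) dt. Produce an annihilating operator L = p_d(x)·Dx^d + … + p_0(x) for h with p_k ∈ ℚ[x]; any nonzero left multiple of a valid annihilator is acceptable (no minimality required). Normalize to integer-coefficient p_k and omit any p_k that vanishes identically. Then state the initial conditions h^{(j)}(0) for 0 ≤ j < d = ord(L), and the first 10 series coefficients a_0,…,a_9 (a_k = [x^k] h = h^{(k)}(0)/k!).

f: a_k = 0, 6, 0, -9, 0, 81/20, 0, -243/280, 0, 243/2240, …
g: a_k = 4, 8, -8, 16, -40, 112, -336, 1056, -3432, 11440, …
f+g: L₀ = lclm(L_f,L_g), ord ≤ 2+1.
∫: right-multiply L₀ by Dx.
L = (-378 - 1296·x - 2592·x^2)·Dx + (45 + 828·x + 3888·x^2 + 5184·x^3)·Dx^2 + (-42 - 144·x - 288·x^2)·Dx^3 + (5 + 92·x + 432·x^2 + 576·x^3)·Dx^4  (order 4).
h: a_k = 0, 4, 7, -8/3, 7/4, -8, 2321/120, -48, 295437/2240, -1144/3, …
ICs: h(0) = 0, h′(0) = 4, h′′(0) = 14, h′′′(0) = -16.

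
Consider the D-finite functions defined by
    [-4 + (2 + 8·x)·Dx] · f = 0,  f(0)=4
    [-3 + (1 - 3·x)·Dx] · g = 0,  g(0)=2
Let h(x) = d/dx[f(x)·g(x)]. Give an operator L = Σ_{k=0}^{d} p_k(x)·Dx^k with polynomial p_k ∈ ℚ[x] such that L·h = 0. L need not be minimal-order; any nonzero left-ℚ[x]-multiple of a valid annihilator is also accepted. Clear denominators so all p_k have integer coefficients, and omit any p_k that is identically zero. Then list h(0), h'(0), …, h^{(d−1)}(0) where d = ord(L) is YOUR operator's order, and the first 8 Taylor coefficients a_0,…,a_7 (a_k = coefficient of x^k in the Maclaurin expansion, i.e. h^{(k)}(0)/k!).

L = (26 + 180·x + 108·x^2) + (-5 - 11·x + 54·x^2 + 72·x^3)·Dx  (order 1).
h: a_k = 40, 208, 1032, 3808, 15400, 51408, 194712, 612672, …
ICs: h(0) = 40.

f: a_k = 4, 8, -8, 16, -40, 112, -336, 1056, …
g: a_k = 2, 6, 18, 54, 162, 486, 1458, 4374, …
Product ⇒ symmetric product L₀, ord ≤ 1.
Differentiate: ansatz ord ≤ ord L₀ ⇒ L.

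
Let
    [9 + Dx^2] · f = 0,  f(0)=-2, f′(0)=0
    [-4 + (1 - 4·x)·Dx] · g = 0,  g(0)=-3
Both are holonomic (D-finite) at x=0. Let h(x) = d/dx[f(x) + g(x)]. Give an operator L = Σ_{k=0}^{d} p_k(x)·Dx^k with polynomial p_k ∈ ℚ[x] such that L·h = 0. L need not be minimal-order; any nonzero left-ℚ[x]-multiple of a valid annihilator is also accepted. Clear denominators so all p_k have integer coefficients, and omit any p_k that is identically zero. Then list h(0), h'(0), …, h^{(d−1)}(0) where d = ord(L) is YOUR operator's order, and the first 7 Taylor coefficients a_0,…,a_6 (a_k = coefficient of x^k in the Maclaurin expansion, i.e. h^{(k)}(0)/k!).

f: a_k = -2, 0, 9, 0, -27/4, 0, 81/40, …
g: a_k = -3, -12, -48, -192, -768, -3072, -12288, …
f+g: L₀ = lclm(L_f,L_g), ord ≤ 2+1.
Derive L from L₀ (diff closure).
L = (4824 - 1728·x + 3456·x^2) + (-315 + 1476·x - 1296·x^2 + 1728·x^3)·Dx + (536 - 192·x + 384·x^2)·Dx^2 + (-35 + 164·x - 144·x^2 + 192·x^3)·Dx^3  (order 3).
h: a_k = -12, -78, -576, -3099, -15360, -1474317/20, -344064, …
ICs: h(0) = -12, h′(0) = -78, h′′(0) = -1152.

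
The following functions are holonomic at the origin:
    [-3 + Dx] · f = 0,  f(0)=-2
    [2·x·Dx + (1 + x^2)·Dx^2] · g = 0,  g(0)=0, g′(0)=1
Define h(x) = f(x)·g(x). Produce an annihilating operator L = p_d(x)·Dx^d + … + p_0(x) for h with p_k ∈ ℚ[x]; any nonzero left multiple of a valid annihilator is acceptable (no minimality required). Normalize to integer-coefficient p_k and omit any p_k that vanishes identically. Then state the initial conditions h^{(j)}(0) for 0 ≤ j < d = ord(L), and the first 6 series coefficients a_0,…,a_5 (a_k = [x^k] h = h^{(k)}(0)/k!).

L = (9 - 6·x + 9·x^2) + (-6 + 2·x - 6·x^2)·Dx + (1 + x^2)·Dx^2  (order 2).
h: a_k = 0, -2, -6, -25/3, -7, -83/20, …
ICs: h(0) = 0, h′(0) = -2.

f: a_k = -2, -6, -9, -9, -27/4, -81/20, …
g: a_k = 0, 1, 0, -1/3, 0, 1/5, …
L₀ := L_f ⊗_s L_g (sym. prod.), ord ≤ 2.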